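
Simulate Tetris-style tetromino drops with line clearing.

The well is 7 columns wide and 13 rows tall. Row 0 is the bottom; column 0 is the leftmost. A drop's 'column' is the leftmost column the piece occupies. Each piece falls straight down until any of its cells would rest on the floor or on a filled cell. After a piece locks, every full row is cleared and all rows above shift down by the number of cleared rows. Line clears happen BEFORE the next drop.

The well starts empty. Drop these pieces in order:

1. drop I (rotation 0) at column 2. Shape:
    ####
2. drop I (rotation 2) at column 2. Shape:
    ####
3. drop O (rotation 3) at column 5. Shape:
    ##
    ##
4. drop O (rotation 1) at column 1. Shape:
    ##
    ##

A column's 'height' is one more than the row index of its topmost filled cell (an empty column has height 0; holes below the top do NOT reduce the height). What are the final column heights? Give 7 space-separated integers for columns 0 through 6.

Answer: 0 4 4 2 2 4 4

Derivation:
Drop 1: I rot0 at col 2 lands with bottom-row=0; cleared 0 line(s) (total 0); column heights now [0 0 1 1 1 1 0], max=1
Drop 2: I rot2 at col 2 lands with bottom-row=1; cleared 0 line(s) (total 0); column heights now [0 0 2 2 2 2 0], max=2
Drop 3: O rot3 at col 5 lands with bottom-row=2; cleared 0 line(s) (total 0); column heights now [0 0 2 2 2 4 4], max=4
Drop 4: O rot1 at col 1 lands with bottom-row=2; cleared 0 line(s) (total 0); column heights now [0 4 4 2 2 4 4], max=4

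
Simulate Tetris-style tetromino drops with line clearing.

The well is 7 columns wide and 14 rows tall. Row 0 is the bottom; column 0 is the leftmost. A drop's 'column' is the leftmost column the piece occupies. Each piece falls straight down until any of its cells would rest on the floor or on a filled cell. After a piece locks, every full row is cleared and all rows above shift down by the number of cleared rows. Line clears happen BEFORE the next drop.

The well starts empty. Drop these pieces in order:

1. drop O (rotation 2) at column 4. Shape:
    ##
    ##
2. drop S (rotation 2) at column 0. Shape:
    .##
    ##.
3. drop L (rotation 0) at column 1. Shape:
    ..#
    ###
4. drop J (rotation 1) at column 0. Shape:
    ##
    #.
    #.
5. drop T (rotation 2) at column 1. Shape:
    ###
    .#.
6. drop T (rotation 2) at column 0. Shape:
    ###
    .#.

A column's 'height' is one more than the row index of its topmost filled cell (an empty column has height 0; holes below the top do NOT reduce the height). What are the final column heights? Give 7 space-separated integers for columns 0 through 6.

Answer: 7 7 7 5 2 2 0

Derivation:
Drop 1: O rot2 at col 4 lands with bottom-row=0; cleared 0 line(s) (total 0); column heights now [0 0 0 0 2 2 0], max=2
Drop 2: S rot2 at col 0 lands with bottom-row=0; cleared 0 line(s) (total 0); column heights now [1 2 2 0 2 2 0], max=2
Drop 3: L rot0 at col 1 lands with bottom-row=2; cleared 0 line(s) (total 0); column heights now [1 3 3 4 2 2 0], max=4
Drop 4: J rot1 at col 0 lands with bottom-row=1; cleared 0 line(s) (total 0); column heights now [4 4 3 4 2 2 0], max=4
Drop 5: T rot2 at col 1 lands with bottom-row=3; cleared 0 line(s) (total 0); column heights now [4 5 5 5 2 2 0], max=5
Drop 6: T rot2 at col 0 lands with bottom-row=5; cleared 0 line(s) (total 0); column heights now [7 7 7 5 2 2 0], max=7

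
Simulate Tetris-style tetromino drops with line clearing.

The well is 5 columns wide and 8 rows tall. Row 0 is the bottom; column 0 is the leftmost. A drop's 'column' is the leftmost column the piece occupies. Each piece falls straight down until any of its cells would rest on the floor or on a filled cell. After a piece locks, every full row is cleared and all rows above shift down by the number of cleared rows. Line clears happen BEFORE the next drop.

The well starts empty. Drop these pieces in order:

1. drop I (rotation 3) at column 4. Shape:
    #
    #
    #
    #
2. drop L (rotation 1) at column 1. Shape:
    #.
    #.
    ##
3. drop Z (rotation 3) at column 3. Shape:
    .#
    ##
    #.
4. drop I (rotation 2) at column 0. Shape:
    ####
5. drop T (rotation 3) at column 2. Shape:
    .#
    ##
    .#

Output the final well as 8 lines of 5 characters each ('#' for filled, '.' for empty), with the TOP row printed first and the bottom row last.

Answer: ...#.
..##.
...#.
...##
...##
.#..#
.#..#
.##.#

Derivation:
Drop 1: I rot3 at col 4 lands with bottom-row=0; cleared 0 line(s) (total 0); column heights now [0 0 0 0 4], max=4
Drop 2: L rot1 at col 1 lands with bottom-row=0; cleared 0 line(s) (total 0); column heights now [0 3 1 0 4], max=4
Drop 3: Z rot3 at col 3 lands with bottom-row=3; cleared 0 line(s) (total 0); column heights now [0 3 1 5 6], max=6
Drop 4: I rot2 at col 0 lands with bottom-row=5; cleared 1 line(s) (total 1); column heights now [0 3 1 5 5], max=5
Drop 5: T rot3 at col 2 lands with bottom-row=5; cleared 0 line(s) (total 1); column heights now [0 3 7 8 5], max=8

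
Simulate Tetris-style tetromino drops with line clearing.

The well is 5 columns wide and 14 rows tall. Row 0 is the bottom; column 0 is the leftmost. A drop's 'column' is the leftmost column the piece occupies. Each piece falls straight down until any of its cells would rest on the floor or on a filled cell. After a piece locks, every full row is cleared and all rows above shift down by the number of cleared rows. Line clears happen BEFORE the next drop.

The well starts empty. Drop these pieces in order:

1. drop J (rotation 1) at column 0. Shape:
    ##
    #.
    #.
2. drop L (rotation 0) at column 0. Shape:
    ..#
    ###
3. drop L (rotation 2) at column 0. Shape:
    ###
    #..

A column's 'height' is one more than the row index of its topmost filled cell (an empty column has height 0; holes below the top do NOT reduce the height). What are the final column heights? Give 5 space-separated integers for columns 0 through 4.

Answer: 6 6 6 0 0

Derivation:
Drop 1: J rot1 at col 0 lands with bottom-row=0; cleared 0 line(s) (total 0); column heights now [3 3 0 0 0], max=3
Drop 2: L rot0 at col 0 lands with bottom-row=3; cleared 0 line(s) (total 0); column heights now [4 4 5 0 0], max=5
Drop 3: L rot2 at col 0 lands with bottom-row=4; cleared 0 line(s) (total 0); column heights now [6 6 6 0 0], max=6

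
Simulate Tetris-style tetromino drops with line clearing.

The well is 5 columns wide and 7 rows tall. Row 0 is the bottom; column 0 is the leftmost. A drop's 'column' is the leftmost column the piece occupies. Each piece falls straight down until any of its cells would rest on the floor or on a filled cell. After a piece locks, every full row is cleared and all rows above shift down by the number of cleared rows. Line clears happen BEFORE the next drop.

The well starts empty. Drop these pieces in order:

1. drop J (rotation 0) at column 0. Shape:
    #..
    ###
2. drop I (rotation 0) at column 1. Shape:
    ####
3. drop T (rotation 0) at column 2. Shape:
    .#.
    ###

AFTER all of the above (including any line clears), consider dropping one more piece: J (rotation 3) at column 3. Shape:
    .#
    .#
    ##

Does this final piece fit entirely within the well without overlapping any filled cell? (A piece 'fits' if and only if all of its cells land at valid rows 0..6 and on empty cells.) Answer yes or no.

Answer: yes

Derivation:
Drop 1: J rot0 at col 0 lands with bottom-row=0; cleared 0 line(s) (total 0); column heights now [2 1 1 0 0], max=2
Drop 2: I rot0 at col 1 lands with bottom-row=1; cleared 1 line(s) (total 1); column heights now [1 1 1 0 0], max=1
Drop 3: T rot0 at col 2 lands with bottom-row=1; cleared 0 line(s) (total 1); column heights now [1 1 2 3 2], max=3
Test piece J rot3 at col 3 (width 2): heights before test = [1 1 2 3 2]; fits = True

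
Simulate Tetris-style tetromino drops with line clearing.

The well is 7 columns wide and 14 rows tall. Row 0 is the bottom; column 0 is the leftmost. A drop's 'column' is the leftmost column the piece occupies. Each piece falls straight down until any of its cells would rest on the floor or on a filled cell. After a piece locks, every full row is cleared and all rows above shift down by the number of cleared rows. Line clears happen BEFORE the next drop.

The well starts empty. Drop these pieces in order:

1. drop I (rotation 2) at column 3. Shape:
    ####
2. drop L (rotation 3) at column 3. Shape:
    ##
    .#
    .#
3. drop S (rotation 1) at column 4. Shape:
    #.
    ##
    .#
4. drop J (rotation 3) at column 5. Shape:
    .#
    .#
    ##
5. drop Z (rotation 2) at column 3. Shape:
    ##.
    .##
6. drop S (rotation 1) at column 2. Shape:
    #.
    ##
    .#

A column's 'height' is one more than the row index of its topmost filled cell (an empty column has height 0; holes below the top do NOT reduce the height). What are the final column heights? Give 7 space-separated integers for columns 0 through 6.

Answer: 0 0 11 10 8 7 8

Derivation:
Drop 1: I rot2 at col 3 lands with bottom-row=0; cleared 0 line(s) (total 0); column heights now [0 0 0 1 1 1 1], max=1
Drop 2: L rot3 at col 3 lands with bottom-row=1; cleared 0 line(s) (total 0); column heights now [0 0 0 4 4 1 1], max=4
Drop 3: S rot1 at col 4 lands with bottom-row=3; cleared 0 line(s) (total 0); column heights now [0 0 0 4 6 5 1], max=6
Drop 4: J rot3 at col 5 lands with bottom-row=5; cleared 0 line(s) (total 0); column heights now [0 0 0 4 6 6 8], max=8
Drop 5: Z rot2 at col 3 lands with bottom-row=6; cleared 0 line(s) (total 0); column heights now [0 0 0 8 8 7 8], max=8
Drop 6: S rot1 at col 2 lands with bottom-row=8; cleared 0 line(s) (total 0); column heights now [0 0 11 10 8 7 8], max=11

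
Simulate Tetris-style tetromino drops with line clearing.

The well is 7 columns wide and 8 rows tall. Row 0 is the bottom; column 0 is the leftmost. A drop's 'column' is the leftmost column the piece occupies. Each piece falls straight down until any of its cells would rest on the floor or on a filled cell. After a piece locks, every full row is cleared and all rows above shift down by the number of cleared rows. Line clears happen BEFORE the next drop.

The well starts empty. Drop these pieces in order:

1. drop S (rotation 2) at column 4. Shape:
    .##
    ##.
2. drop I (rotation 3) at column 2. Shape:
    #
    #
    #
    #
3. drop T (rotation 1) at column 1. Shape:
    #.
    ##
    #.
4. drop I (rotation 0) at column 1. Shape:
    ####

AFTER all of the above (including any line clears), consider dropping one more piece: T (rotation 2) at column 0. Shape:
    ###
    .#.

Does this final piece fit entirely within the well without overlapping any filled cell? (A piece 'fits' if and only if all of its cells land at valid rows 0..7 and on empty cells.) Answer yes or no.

Drop 1: S rot2 at col 4 lands with bottom-row=0; cleared 0 line(s) (total 0); column heights now [0 0 0 0 1 2 2], max=2
Drop 2: I rot3 at col 2 lands with bottom-row=0; cleared 0 line(s) (total 0); column heights now [0 0 4 0 1 2 2], max=4
Drop 3: T rot1 at col 1 lands with bottom-row=3; cleared 0 line(s) (total 0); column heights now [0 6 5 0 1 2 2], max=6
Drop 4: I rot0 at col 1 lands with bottom-row=6; cleared 0 line(s) (total 0); column heights now [0 7 7 7 7 2 2], max=7
Test piece T rot2 at col 0 (width 3): heights before test = [0 7 7 7 7 2 2]; fits = False

Answer: no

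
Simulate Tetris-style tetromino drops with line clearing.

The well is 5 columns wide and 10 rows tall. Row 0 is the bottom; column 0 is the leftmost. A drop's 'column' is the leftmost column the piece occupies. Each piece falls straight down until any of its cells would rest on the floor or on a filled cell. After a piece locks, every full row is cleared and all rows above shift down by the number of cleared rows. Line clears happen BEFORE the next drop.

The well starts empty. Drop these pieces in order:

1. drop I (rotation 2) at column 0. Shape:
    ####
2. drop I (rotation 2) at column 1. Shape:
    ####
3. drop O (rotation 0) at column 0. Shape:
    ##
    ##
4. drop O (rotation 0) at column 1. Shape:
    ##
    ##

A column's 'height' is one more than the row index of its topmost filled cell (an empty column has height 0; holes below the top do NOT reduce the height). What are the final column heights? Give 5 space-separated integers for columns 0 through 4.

Answer: 4 6 6 2 2

Derivation:
Drop 1: I rot2 at col 0 lands with bottom-row=0; cleared 0 line(s) (total 0); column heights now [1 1 1 1 0], max=1
Drop 2: I rot2 at col 1 lands with bottom-row=1; cleared 0 line(s) (total 0); column heights now [1 2 2 2 2], max=2
Drop 3: O rot0 at col 0 lands with bottom-row=2; cleared 0 line(s) (total 0); column heights now [4 4 2 2 2], max=4
Drop 4: O rot0 at col 1 lands with bottom-row=4; cleared 0 line(s) (total 0); column heights now [4 6 6 2 2], max=6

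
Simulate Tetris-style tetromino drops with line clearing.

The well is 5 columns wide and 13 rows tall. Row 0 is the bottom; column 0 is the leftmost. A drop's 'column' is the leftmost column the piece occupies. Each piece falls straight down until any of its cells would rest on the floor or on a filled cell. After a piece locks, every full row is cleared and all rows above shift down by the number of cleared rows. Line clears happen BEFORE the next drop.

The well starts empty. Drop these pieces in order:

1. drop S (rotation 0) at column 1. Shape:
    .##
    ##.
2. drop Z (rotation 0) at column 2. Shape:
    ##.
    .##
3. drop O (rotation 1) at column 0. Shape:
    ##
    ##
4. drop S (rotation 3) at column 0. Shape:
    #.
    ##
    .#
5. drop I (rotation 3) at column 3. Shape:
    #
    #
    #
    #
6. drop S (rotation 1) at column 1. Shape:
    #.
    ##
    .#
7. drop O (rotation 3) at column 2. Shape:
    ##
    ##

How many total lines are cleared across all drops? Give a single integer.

Drop 1: S rot0 at col 1 lands with bottom-row=0; cleared 0 line(s) (total 0); column heights now [0 1 2 2 0], max=2
Drop 2: Z rot0 at col 2 lands with bottom-row=2; cleared 0 line(s) (total 0); column heights now [0 1 4 4 3], max=4
Drop 3: O rot1 at col 0 lands with bottom-row=1; cleared 0 line(s) (total 0); column heights now [3 3 4 4 3], max=4
Drop 4: S rot3 at col 0 lands with bottom-row=3; cleared 0 line(s) (total 0); column heights now [6 5 4 4 3], max=6
Drop 5: I rot3 at col 3 lands with bottom-row=4; cleared 0 line(s) (total 0); column heights now [6 5 4 8 3], max=8
Drop 6: S rot1 at col 1 lands with bottom-row=4; cleared 0 line(s) (total 0); column heights now [6 7 6 8 3], max=8
Drop 7: O rot3 at col 2 lands with bottom-row=8; cleared 0 line(s) (total 0); column heights now [6 7 10 10 3], max=10

Answer: 0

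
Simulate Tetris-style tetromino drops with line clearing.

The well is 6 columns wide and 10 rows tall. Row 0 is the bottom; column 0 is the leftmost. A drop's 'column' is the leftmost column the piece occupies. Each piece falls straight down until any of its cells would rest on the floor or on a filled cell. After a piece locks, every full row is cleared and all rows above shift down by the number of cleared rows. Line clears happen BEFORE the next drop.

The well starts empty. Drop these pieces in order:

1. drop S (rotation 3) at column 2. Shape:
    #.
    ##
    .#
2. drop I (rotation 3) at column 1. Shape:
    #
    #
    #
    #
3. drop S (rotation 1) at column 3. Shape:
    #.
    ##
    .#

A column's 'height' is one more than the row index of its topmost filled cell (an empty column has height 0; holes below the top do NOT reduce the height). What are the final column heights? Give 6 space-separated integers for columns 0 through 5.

Answer: 0 4 3 4 3 0

Derivation:
Drop 1: S rot3 at col 2 lands with bottom-row=0; cleared 0 line(s) (total 0); column heights now [0 0 3 2 0 0], max=3
Drop 2: I rot3 at col 1 lands with bottom-row=0; cleared 0 line(s) (total 0); column heights now [0 4 3 2 0 0], max=4
Drop 3: S rot1 at col 3 lands with bottom-row=1; cleared 0 line(s) (total 0); column heights now [0 4 3 4 3 0], max=4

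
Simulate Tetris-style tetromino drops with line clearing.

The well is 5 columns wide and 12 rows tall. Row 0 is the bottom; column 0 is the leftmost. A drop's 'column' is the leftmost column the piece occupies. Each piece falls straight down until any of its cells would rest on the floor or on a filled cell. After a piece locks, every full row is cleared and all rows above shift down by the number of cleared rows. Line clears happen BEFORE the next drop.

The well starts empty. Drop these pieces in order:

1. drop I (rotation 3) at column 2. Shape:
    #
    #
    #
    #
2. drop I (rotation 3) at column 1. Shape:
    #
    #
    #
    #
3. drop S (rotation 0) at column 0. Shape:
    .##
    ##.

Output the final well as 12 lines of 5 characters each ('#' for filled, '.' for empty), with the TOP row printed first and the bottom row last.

Answer: .....
.....
.....
.....
.....
.....
.##..
##...
.##..
.##..
.##..
.##..

Derivation:
Drop 1: I rot3 at col 2 lands with bottom-row=0; cleared 0 line(s) (total 0); column heights now [0 0 4 0 0], max=4
Drop 2: I rot3 at col 1 lands with bottom-row=0; cleared 0 line(s) (total 0); column heights now [0 4 4 0 0], max=4
Drop 3: S rot0 at col 0 lands with bottom-row=4; cleared 0 line(s) (total 0); column heights now [5 6 6 0 0], max=6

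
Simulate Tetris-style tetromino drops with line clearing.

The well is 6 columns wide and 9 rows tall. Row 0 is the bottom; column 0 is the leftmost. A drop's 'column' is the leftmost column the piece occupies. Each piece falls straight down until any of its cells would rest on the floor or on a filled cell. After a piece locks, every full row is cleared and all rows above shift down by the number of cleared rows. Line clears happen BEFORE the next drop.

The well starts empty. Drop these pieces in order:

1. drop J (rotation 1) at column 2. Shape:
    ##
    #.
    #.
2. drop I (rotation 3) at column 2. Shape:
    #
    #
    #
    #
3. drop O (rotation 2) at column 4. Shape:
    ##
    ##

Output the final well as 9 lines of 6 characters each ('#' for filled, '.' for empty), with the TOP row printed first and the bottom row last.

Answer: ......
......
..#...
..#...
..#...
..#...
..##..
..#.##
..#.##

Derivation:
Drop 1: J rot1 at col 2 lands with bottom-row=0; cleared 0 line(s) (total 0); column heights now [0 0 3 3 0 0], max=3
Drop 2: I rot3 at col 2 lands with bottom-row=3; cleared 0 line(s) (total 0); column heights now [0 0 7 3 0 0], max=7
Drop 3: O rot2 at col 4 lands with bottom-row=0; cleared 0 line(s) (total 0); column heights now [0 0 7 3 2 2], max=7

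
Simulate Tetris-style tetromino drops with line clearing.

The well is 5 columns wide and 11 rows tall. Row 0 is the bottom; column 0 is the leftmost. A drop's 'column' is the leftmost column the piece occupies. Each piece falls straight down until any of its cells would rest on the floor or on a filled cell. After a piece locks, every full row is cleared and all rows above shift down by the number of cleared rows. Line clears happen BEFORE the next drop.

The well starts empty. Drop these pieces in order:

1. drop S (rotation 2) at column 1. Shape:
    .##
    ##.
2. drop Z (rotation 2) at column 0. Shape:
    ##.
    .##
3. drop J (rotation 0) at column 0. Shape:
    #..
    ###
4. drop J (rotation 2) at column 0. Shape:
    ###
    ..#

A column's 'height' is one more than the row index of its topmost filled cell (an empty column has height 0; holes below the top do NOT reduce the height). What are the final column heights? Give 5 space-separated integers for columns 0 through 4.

Answer: 7 7 7 2 0

Derivation:
Drop 1: S rot2 at col 1 lands with bottom-row=0; cleared 0 line(s) (total 0); column heights now [0 1 2 2 0], max=2
Drop 2: Z rot2 at col 0 lands with bottom-row=2; cleared 0 line(s) (total 0); column heights now [4 4 3 2 0], max=4
Drop 3: J rot0 at col 0 lands with bottom-row=4; cleared 0 line(s) (total 0); column heights now [6 5 5 2 0], max=6
Drop 4: J rot2 at col 0 lands with bottom-row=5; cleared 0 line(s) (total 0); column heights now [7 7 7 2 0], max=7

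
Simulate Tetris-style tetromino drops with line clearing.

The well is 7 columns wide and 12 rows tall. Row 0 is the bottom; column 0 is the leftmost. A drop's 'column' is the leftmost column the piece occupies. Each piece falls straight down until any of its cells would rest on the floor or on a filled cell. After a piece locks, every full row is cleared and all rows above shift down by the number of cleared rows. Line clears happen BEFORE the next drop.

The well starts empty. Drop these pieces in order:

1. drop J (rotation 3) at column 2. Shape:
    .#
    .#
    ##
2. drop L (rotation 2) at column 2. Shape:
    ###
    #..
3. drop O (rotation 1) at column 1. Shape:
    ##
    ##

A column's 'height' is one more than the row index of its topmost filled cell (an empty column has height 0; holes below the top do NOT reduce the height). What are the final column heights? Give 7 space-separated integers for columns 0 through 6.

Drop 1: J rot3 at col 2 lands with bottom-row=0; cleared 0 line(s) (total 0); column heights now [0 0 1 3 0 0 0], max=3
Drop 2: L rot2 at col 2 lands with bottom-row=2; cleared 0 line(s) (total 0); column heights now [0 0 4 4 4 0 0], max=4
Drop 3: O rot1 at col 1 lands with bottom-row=4; cleared 0 line(s) (total 0); column heights now [0 6 6 4 4 0 0], max=6

Answer: 0 6 6 4 4 0 0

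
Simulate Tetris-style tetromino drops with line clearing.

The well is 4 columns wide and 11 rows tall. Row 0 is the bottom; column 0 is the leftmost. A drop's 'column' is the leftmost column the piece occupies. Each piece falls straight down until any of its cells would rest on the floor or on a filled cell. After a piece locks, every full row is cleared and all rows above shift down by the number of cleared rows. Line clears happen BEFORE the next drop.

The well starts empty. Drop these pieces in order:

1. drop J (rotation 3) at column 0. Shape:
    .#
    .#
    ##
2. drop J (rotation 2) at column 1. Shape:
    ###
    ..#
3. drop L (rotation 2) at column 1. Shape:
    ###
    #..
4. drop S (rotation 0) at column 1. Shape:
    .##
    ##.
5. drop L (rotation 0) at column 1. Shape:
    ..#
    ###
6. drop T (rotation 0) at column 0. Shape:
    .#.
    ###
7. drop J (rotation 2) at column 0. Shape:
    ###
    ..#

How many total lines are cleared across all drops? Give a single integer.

Answer: 1

Derivation:
Drop 1: J rot3 at col 0 lands with bottom-row=0; cleared 0 line(s) (total 0); column heights now [1 3 0 0], max=3
Drop 2: J rot2 at col 1 lands with bottom-row=2; cleared 0 line(s) (total 0); column heights now [1 4 4 4], max=4
Drop 3: L rot2 at col 1 lands with bottom-row=4; cleared 0 line(s) (total 0); column heights now [1 6 6 6], max=6
Drop 4: S rot0 at col 1 lands with bottom-row=6; cleared 0 line(s) (total 0); column heights now [1 7 8 8], max=8
Drop 5: L rot0 at col 1 lands with bottom-row=8; cleared 0 line(s) (total 0); column heights now [1 9 9 10], max=10
Drop 6: T rot0 at col 0 lands with bottom-row=9; cleared 1 line(s) (total 1); column heights now [1 10 9 9], max=10
Drop 7: J rot2 at col 0 lands with bottom-row=9; cleared 0 line(s) (total 1); column heights now [11 11 11 9], max=11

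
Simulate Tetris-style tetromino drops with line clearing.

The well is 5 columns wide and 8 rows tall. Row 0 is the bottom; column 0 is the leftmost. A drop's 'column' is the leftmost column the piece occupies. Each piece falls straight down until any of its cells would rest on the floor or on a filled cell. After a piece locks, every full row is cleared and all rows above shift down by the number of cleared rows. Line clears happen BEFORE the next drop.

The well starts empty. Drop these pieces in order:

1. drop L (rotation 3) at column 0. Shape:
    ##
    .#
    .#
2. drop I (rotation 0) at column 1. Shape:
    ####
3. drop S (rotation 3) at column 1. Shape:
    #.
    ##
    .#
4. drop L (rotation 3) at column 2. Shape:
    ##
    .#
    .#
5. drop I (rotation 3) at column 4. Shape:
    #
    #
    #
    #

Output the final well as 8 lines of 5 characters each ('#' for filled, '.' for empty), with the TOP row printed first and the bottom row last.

Answer: ....#
.####
.####
..###
.####
##...
.#...
.#...

Derivation:
Drop 1: L rot3 at col 0 lands with bottom-row=0; cleared 0 line(s) (total 0); column heights now [3 3 0 0 0], max=3
Drop 2: I rot0 at col 1 lands with bottom-row=3; cleared 0 line(s) (total 0); column heights now [3 4 4 4 4], max=4
Drop 3: S rot3 at col 1 lands with bottom-row=4; cleared 0 line(s) (total 0); column heights now [3 7 6 4 4], max=7
Drop 4: L rot3 at col 2 lands with bottom-row=4; cleared 0 line(s) (total 0); column heights now [3 7 7 7 4], max=7
Drop 5: I rot3 at col 4 lands with bottom-row=4; cleared 0 line(s) (total 0); column heights now [3 7 7 7 8], max=8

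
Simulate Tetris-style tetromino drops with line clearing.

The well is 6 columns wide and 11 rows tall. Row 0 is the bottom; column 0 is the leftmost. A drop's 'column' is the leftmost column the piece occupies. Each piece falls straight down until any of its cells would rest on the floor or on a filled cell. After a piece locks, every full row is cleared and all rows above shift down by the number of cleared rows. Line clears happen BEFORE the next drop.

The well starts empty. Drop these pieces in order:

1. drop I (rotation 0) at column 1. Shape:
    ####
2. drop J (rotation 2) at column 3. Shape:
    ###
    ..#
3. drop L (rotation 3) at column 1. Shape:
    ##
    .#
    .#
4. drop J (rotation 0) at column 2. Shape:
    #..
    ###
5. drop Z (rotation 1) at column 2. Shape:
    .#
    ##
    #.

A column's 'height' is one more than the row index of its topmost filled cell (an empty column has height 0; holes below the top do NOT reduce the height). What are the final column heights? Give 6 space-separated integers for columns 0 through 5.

Answer: 0 4 8 9 5 2

Derivation:
Drop 1: I rot0 at col 1 lands with bottom-row=0; cleared 0 line(s) (total 0); column heights now [0 1 1 1 1 0], max=1
Drop 2: J rot2 at col 3 lands with bottom-row=0; cleared 0 line(s) (total 0); column heights now [0 1 1 2 2 2], max=2
Drop 3: L rot3 at col 1 lands with bottom-row=1; cleared 0 line(s) (total 0); column heights now [0 4 4 2 2 2], max=4
Drop 4: J rot0 at col 2 lands with bottom-row=4; cleared 0 line(s) (total 0); column heights now [0 4 6 5 5 2], max=6
Drop 5: Z rot1 at col 2 lands with bottom-row=6; cleared 0 line(s) (total 0); column heights now [0 4 8 9 5 2], max=9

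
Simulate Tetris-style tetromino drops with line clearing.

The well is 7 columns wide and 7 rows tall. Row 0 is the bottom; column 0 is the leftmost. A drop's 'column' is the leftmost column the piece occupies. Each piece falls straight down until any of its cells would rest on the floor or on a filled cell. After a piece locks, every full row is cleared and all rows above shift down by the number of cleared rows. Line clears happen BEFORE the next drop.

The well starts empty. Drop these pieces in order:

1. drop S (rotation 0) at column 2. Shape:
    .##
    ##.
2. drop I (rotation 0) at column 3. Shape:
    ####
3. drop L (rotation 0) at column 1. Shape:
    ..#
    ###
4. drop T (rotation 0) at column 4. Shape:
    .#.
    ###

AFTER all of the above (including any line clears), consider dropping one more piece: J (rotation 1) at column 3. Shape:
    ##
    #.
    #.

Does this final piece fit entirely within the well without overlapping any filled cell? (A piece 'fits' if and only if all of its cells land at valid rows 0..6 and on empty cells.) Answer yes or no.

Drop 1: S rot0 at col 2 lands with bottom-row=0; cleared 0 line(s) (total 0); column heights now [0 0 1 2 2 0 0], max=2
Drop 2: I rot0 at col 3 lands with bottom-row=2; cleared 0 line(s) (total 0); column heights now [0 0 1 3 3 3 3], max=3
Drop 3: L rot0 at col 1 lands with bottom-row=3; cleared 0 line(s) (total 0); column heights now [0 4 4 5 3 3 3], max=5
Drop 4: T rot0 at col 4 lands with bottom-row=3; cleared 0 line(s) (total 0); column heights now [0 4 4 5 4 5 4], max=5
Test piece J rot1 at col 3 (width 2): heights before test = [0 4 4 5 4 5 4]; fits = False

Answer: no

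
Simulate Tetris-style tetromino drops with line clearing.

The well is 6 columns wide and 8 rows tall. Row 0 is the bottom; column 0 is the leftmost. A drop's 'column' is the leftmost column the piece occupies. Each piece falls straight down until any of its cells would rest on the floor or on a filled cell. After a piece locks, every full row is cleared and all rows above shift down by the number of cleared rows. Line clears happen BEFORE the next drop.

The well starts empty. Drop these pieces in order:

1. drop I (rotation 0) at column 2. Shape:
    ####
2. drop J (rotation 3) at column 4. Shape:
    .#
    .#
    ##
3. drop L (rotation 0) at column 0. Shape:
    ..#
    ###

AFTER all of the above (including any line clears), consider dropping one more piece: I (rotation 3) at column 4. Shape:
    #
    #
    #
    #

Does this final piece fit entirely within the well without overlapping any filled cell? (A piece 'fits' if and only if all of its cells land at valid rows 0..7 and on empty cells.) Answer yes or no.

Drop 1: I rot0 at col 2 lands with bottom-row=0; cleared 0 line(s) (total 0); column heights now [0 0 1 1 1 1], max=1
Drop 2: J rot3 at col 4 lands with bottom-row=1; cleared 0 line(s) (total 0); column heights now [0 0 1 1 2 4], max=4
Drop 3: L rot0 at col 0 lands with bottom-row=1; cleared 0 line(s) (total 0); column heights now [2 2 3 1 2 4], max=4
Test piece I rot3 at col 4 (width 1): heights before test = [2 2 3 1 2 4]; fits = True

Answer: yes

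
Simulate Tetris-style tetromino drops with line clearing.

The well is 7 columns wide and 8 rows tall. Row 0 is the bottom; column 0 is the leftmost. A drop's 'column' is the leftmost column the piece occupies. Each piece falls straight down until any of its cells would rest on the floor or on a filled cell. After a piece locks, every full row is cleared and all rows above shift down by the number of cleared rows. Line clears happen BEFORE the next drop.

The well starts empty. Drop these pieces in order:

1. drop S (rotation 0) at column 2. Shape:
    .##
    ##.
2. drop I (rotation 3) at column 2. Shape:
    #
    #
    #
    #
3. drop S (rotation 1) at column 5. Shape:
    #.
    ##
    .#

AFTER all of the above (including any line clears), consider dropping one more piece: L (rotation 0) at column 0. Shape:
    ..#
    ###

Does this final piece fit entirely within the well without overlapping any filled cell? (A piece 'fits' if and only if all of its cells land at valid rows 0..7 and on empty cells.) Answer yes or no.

Drop 1: S rot0 at col 2 lands with bottom-row=0; cleared 0 line(s) (total 0); column heights now [0 0 1 2 2 0 0], max=2
Drop 2: I rot3 at col 2 lands with bottom-row=1; cleared 0 line(s) (total 0); column heights now [0 0 5 2 2 0 0], max=5
Drop 3: S rot1 at col 5 lands with bottom-row=0; cleared 0 line(s) (total 0); column heights now [0 0 5 2 2 3 2], max=5
Test piece L rot0 at col 0 (width 3): heights before test = [0 0 5 2 2 3 2]; fits = True

Answer: yes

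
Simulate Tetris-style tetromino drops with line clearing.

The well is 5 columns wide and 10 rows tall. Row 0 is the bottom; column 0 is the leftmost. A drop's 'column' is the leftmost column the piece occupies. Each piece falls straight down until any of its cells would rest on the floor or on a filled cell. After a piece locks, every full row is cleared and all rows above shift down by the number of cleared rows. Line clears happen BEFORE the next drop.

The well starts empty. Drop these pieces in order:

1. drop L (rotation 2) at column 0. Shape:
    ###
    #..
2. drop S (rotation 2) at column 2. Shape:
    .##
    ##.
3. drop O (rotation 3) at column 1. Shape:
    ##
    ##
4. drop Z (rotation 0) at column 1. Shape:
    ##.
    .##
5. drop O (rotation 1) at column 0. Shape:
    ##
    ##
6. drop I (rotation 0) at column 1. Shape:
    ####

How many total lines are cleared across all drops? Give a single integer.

Answer: 0

Derivation:
Drop 1: L rot2 at col 0 lands with bottom-row=0; cleared 0 line(s) (total 0); column heights now [2 2 2 0 0], max=2
Drop 2: S rot2 at col 2 lands with bottom-row=2; cleared 0 line(s) (total 0); column heights now [2 2 3 4 4], max=4
Drop 3: O rot3 at col 1 lands with bottom-row=3; cleared 0 line(s) (total 0); column heights now [2 5 5 4 4], max=5
Drop 4: Z rot0 at col 1 lands with bottom-row=5; cleared 0 line(s) (total 0); column heights now [2 7 7 6 4], max=7
Drop 5: O rot1 at col 0 lands with bottom-row=7; cleared 0 line(s) (total 0); column heights now [9 9 7 6 4], max=9
Drop 6: I rot0 at col 1 lands with bottom-row=9; cleared 0 line(s) (total 0); column heights now [9 10 10 10 10], max=10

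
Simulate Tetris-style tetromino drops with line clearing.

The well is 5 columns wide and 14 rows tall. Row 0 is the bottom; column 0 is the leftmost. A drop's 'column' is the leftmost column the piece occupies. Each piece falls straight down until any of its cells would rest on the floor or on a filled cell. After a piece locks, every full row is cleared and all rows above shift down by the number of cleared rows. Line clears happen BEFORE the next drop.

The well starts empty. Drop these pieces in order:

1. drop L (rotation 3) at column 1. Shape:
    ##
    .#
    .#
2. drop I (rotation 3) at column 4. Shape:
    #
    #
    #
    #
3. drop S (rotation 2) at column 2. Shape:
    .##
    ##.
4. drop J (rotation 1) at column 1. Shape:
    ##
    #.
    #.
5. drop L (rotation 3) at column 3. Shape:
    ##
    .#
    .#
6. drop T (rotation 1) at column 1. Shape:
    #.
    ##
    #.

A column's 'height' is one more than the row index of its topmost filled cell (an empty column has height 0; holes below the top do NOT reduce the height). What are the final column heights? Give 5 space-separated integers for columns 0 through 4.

Answer: 0 9 8 8 8

Derivation:
Drop 1: L rot3 at col 1 lands with bottom-row=0; cleared 0 line(s) (total 0); column heights now [0 3 3 0 0], max=3
Drop 2: I rot3 at col 4 lands with bottom-row=0; cleared 0 line(s) (total 0); column heights now [0 3 3 0 4], max=4
Drop 3: S rot2 at col 2 lands with bottom-row=3; cleared 0 line(s) (total 0); column heights now [0 3 4 5 5], max=5
Drop 4: J rot1 at col 1 lands with bottom-row=3; cleared 0 line(s) (total 0); column heights now [0 6 6 5 5], max=6
Drop 5: L rot3 at col 3 lands with bottom-row=5; cleared 0 line(s) (total 0); column heights now [0 6 6 8 8], max=8
Drop 6: T rot1 at col 1 lands with bottom-row=6; cleared 0 line(s) (total 0); column heights now [0 9 8 8 8], max=9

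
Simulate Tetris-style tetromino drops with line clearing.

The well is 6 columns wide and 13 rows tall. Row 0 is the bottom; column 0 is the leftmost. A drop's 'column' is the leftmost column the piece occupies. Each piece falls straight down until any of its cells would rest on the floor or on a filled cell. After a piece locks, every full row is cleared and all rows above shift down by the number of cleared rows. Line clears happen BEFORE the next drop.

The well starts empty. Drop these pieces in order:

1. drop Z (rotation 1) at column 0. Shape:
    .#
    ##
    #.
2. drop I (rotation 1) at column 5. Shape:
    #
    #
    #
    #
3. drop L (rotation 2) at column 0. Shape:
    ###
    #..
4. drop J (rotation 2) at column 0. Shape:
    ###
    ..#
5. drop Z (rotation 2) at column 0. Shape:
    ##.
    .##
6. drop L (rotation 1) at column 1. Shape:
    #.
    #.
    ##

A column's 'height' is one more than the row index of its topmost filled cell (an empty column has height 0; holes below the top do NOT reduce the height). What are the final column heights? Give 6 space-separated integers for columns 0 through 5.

Drop 1: Z rot1 at col 0 lands with bottom-row=0; cleared 0 line(s) (total 0); column heights now [2 3 0 0 0 0], max=3
Drop 2: I rot1 at col 5 lands with bottom-row=0; cleared 0 line(s) (total 0); column heights now [2 3 0 0 0 4], max=4
Drop 3: L rot2 at col 0 lands with bottom-row=2; cleared 0 line(s) (total 0); column heights now [4 4 4 0 0 4], max=4
Drop 4: J rot2 at col 0 lands with bottom-row=4; cleared 0 line(s) (total 0); column heights now [6 6 6 0 0 4], max=6
Drop 5: Z rot2 at col 0 lands with bottom-row=6; cleared 0 line(s) (total 0); column heights now [8 8 7 0 0 4], max=8
Drop 6: L rot1 at col 1 lands with bottom-row=8; cleared 0 line(s) (total 0); column heights now [8 11 9 0 0 4], max=11

Answer: 8 11 9 0 0 4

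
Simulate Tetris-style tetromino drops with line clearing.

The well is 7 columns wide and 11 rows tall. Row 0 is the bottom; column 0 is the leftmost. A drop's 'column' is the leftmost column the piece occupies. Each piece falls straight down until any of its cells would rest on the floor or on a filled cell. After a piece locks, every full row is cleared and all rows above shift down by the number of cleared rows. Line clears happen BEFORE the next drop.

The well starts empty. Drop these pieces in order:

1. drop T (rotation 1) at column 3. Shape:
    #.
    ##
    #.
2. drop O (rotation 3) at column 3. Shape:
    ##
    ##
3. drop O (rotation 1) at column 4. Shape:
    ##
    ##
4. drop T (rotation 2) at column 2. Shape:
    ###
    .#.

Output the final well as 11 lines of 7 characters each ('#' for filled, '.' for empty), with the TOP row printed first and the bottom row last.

Drop 1: T rot1 at col 3 lands with bottom-row=0; cleared 0 line(s) (total 0); column heights now [0 0 0 3 2 0 0], max=3
Drop 2: O rot3 at col 3 lands with bottom-row=3; cleared 0 line(s) (total 0); column heights now [0 0 0 5 5 0 0], max=5
Drop 3: O rot1 at col 4 lands with bottom-row=5; cleared 0 line(s) (total 0); column heights now [0 0 0 5 7 7 0], max=7
Drop 4: T rot2 at col 2 lands with bottom-row=6; cleared 0 line(s) (total 0); column heights now [0 0 8 8 8 7 0], max=8

Answer: .......
.......
.......
..###..
...###.
....##.
...##..
...##..
...#...
...##..
...#...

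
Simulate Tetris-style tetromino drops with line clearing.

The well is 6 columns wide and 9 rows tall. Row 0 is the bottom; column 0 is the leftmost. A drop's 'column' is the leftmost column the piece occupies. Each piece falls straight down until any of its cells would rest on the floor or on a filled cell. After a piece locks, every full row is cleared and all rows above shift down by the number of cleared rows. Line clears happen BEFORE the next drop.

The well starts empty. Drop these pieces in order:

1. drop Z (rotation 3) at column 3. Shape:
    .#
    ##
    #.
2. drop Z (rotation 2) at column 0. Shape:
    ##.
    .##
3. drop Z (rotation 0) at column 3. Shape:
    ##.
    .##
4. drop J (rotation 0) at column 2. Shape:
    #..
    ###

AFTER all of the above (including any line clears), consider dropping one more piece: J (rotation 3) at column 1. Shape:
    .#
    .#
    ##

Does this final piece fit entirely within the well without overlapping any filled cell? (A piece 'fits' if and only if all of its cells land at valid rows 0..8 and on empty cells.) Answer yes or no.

Answer: no

Derivation:
Drop 1: Z rot3 at col 3 lands with bottom-row=0; cleared 0 line(s) (total 0); column heights now [0 0 0 2 3 0], max=3
Drop 2: Z rot2 at col 0 lands with bottom-row=0; cleared 0 line(s) (total 0); column heights now [2 2 1 2 3 0], max=3
Drop 3: Z rot0 at col 3 lands with bottom-row=3; cleared 0 line(s) (total 0); column heights now [2 2 1 5 5 4], max=5
Drop 4: J rot0 at col 2 lands with bottom-row=5; cleared 0 line(s) (total 0); column heights now [2 2 7 6 6 4], max=7
Test piece J rot3 at col 1 (width 2): heights before test = [2 2 7 6 6 4]; fits = False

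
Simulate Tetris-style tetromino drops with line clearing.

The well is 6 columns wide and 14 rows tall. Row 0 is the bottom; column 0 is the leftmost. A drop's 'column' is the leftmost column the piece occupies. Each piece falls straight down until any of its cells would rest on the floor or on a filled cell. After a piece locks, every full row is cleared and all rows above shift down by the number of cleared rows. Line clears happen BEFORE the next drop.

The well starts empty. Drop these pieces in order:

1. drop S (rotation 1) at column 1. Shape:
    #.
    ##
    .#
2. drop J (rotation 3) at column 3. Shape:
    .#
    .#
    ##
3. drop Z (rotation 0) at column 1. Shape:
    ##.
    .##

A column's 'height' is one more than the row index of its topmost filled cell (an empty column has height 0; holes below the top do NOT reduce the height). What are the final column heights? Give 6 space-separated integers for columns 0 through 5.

Answer: 0 4 4 3 3 0

Derivation:
Drop 1: S rot1 at col 1 lands with bottom-row=0; cleared 0 line(s) (total 0); column heights now [0 3 2 0 0 0], max=3
Drop 2: J rot3 at col 3 lands with bottom-row=0; cleared 0 line(s) (total 0); column heights now [0 3 2 1 3 0], max=3
Drop 3: Z rot0 at col 1 lands with bottom-row=2; cleared 0 line(s) (total 0); column heights now [0 4 4 3 3 0], max=4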